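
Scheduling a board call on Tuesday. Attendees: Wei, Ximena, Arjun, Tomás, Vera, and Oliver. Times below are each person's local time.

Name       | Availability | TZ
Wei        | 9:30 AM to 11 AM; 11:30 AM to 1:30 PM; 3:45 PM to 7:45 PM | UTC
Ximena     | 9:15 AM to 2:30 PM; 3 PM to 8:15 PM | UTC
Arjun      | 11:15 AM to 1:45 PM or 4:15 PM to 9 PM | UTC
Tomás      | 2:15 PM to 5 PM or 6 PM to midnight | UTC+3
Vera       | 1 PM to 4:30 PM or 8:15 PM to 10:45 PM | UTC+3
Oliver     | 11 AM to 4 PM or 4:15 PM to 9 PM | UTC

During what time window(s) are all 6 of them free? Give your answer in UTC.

11:30-13:30, 17:15-19:45

Wei in UTC: 09:30-11:00, 11:30-13:30, 15:45-19:45.
Ximena in UTC: 09:15-14:30, 15:00-20:15.
Arjun in UTC: 11:15-13:45, 16:15-21:00.
Tomás in UTC: 11:15-14:00, 15:00-21:00 (subtract 3h to convert from UTC+3).
Vera in UTC: 10:00-13:30, 17:15-19:45 (subtract 3h to convert from UTC+3).
Oliver in UTC: 11:00-16:00, 16:15-21:00.
Wei ∩ Ximena: 09:30-11:00, 11:30-13:30, 15:45-19:45.
Wei ∩ Ximena ∩ Arjun: 11:30-13:30, 16:15-19:45.
Wei ∩ Ximena ∩ Arjun ∩ Tomás: 11:30-13:30, 16:15-19:45.
Wei ∩ Ximena ∩ Arjun ∩ Tomás ∩ Vera: 11:30-13:30, 17:15-19:45.
Wei ∩ Ximena ∩ Arjun ∩ Tomás ∩ Vera ∩ Oliver: 11:30-13:30, 17:15-19:45.
Those are the intersection windows.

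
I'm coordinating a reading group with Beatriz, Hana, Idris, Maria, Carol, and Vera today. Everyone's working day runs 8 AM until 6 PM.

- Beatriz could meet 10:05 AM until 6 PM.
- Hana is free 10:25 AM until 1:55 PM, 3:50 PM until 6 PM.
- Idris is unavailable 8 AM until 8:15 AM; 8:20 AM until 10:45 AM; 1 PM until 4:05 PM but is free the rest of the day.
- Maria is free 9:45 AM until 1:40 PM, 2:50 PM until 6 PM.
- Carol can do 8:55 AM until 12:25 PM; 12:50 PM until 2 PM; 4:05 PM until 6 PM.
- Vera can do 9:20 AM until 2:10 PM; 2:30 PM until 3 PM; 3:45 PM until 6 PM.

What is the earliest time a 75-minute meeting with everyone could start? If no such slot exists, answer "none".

10:45

Beatriz free: 10:05-18:00.
Hana free: 10:25-13:55, 15:50-18:00.
Idris free: 08:15-08:20, 10:45-13:00, 16:05-18:00 (invert busy blocks within the working day).
Maria free: 09:45-13:40, 14:50-18:00.
Carol free: 08:55-12:25, 12:50-14:00, 16:05-18:00.
Vera free: 09:20-14:10, 14:30-15:00, 15:45-18:00.
Beatriz ∩ Hana: 10:25-13:55, 15:50-18:00.
Beatriz ∩ Hana ∩ Idris: 10:45-13:00, 16:05-18:00.
Beatriz ∩ Hana ∩ Idris ∩ Maria: 10:45-13:00, 16:05-18:00.
Beatriz ∩ Hana ∩ Idris ∩ Maria ∩ Carol: 10:45-12:25, 12:50-13:00, 16:05-18:00.
Beatriz ∩ Hana ∩ Idris ∩ Maria ∩ Carol ∩ Vera: 10:45-12:25, 12:50-13:00, 16:05-18:00.
So the common availability across everyone is 10:45-12:25, 12:50-13:00, 16:05-18:00.
The first common window of at least 75 minutes is 10:45-12:25, so the earliest start is 10:45.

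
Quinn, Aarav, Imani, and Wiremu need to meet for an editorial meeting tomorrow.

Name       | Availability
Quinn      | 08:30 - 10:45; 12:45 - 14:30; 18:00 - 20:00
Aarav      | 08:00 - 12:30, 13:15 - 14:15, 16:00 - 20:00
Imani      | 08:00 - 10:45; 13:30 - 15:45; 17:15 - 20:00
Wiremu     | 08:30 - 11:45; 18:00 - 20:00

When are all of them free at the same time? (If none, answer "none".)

Quinn ∩ Aarav: 08:30-10:45, 13:15-14:15, 18:00-20:00.
Quinn ∩ Aarav ∩ Imani: 08:30-10:45, 13:30-14:15, 18:00-20:00.
Quinn ∩ Aarav ∩ Imani ∩ Wiremu: 08:30-10:45, 18:00-20:00.
So the common availability across everyone is 08:30-10:45, 18:00-20:00.

08:30-10:45, 18:00-20:00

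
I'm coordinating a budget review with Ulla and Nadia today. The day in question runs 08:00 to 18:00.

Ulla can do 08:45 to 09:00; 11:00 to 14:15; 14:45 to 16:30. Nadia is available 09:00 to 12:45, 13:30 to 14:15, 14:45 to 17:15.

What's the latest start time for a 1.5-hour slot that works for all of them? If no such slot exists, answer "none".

15:00

Ulla ∩ Nadia: 11:00-12:45, 13:30-14:15, 14:45-16:30.
The last common window of at least 90 minutes is 14:45-16:30; a 90-minute meeting can start as late as 15:00 and still end by 16:30.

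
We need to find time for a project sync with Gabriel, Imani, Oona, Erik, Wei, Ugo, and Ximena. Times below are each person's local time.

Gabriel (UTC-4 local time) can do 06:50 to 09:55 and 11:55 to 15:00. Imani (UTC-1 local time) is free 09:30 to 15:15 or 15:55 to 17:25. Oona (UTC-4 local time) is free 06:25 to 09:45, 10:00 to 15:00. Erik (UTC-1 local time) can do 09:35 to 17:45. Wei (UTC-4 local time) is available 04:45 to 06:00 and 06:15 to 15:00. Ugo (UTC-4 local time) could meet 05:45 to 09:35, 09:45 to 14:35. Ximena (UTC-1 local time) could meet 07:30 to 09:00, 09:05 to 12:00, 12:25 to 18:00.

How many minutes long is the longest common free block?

130

Gabriel in UTC: 10:50-13:55, 15:55-19:00 (add 4h to convert from UTC-4).
Imani in UTC: 10:30-16:15, 16:55-18:25 (add 1h to convert from UTC-1).
Oona in UTC: 10:25-13:45, 14:00-19:00 (add 4h to convert from UTC-4).
Erik in UTC: 10:35-18:45 (add 1h to convert from UTC-1).
Wei in UTC: 08:45-10:00, 10:15-19:00 (add 4h to convert from UTC-4).
Ugo in UTC: 09:45-13:35, 13:45-18:35 (add 4h to convert from UTC-4).
Ximena in UTC: 08:30-10:00, 10:05-13:00, 13:25-19:00 (add 1h to convert from UTC-1).
Gabriel ∩ Imani: 10:50-13:55, 15:55-16:15, 16:55-18:25.
Gabriel ∩ Imani ∩ Oona: 10:50-13:45, 15:55-16:15, 16:55-18:25.
Gabriel ∩ Imani ∩ Oona ∩ Erik: 10:50-13:45, 15:55-16:15, 16:55-18:25.
Gabriel ∩ Imani ∩ Oona ∩ Erik ∩ Wei: 10:50-13:45, 15:55-16:15, 16:55-18:25.
Gabriel ∩ Imani ∩ Oona ∩ Erik ∩ Wei ∩ Ugo: 10:50-13:35, 15:55-16:15, 16:55-18:25.
Gabriel ∩ Imani ∩ Oona ∩ Erik ∩ Wei ∩ Ugo ∩ Ximena: 10:50-13:00, 13:25-13:35, 15:55-16:15, 16:55-18:25.
So the common availability across everyone is 10:50-13:00, 13:25-13:35, 15:55-16:15, 16:55-18:25.
The longest is 10:50-13:00 at 130 minutes.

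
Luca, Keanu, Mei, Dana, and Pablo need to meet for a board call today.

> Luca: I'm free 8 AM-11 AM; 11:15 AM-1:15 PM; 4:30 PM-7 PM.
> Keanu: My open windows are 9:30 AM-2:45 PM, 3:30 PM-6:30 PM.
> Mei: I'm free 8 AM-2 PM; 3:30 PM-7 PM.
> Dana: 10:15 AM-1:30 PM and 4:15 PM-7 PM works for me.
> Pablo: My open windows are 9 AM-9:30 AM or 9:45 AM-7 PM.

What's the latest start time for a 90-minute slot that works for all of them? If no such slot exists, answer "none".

17:00

Luca ∩ Keanu: 09:30-11:00, 11:15-13:15, 16:30-18:30.
Luca ∩ Keanu ∩ Mei: 09:30-11:00, 11:15-13:15, 16:30-18:30.
Luca ∩ Keanu ∩ Mei ∩ Dana: 10:15-11:00, 11:15-13:15, 16:30-18:30.
Luca ∩ Keanu ∩ Mei ∩ Dana ∩ Pablo: 10:15-11:00, 11:15-13:15, 16:30-18:30.
So the common availability across everyone is 10:15-11:00, 11:15-13:15, 16:30-18:30.
The last common window of at least 90 minutes is 16:30-18:30; a 90-minute meeting can start as late as 17:00 and still end by 18:30.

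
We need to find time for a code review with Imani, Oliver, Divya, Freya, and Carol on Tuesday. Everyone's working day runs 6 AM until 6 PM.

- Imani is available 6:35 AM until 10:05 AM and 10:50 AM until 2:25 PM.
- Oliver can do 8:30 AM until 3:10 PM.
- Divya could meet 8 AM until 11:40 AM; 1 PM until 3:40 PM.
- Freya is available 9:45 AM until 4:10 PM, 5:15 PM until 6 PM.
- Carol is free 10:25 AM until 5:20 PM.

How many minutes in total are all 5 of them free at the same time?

Imani ∩ Oliver: 08:30-10:05, 10:50-14:25.
Imani ∩ Oliver ∩ Divya: 08:30-10:05, 10:50-11:40, 13:00-14:25.
Imani ∩ Oliver ∩ Divya ∩ Freya: 09:45-10:05, 10:50-11:40, 13:00-14:25.
Imani ∩ Oliver ∩ Divya ∩ Freya ∩ Carol: 10:50-11:40, 13:00-14:25.
Those are the intersection windows.
Summing the common windows: 50 + 85 = 135 minutes.

135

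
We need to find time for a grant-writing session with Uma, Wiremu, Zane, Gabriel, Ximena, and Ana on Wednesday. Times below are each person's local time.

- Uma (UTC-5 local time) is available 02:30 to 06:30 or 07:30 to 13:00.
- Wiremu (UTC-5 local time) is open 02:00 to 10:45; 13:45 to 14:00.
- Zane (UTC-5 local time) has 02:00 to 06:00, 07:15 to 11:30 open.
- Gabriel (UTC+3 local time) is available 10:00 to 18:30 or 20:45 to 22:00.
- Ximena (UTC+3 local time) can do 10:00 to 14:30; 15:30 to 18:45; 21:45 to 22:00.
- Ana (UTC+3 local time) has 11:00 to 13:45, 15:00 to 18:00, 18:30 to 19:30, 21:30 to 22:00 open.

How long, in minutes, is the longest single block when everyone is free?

Uma in UTC: 07:30-11:30, 12:30-18:00 (add 5h to convert from UTC-5).
Wiremu in UTC: 07:00-15:45, 18:45-19:00 (add 5h to convert from UTC-5).
Zane in UTC: 07:00-11:00, 12:15-16:30 (add 5h to convert from UTC-5).
Gabriel in UTC: 07:00-15:30, 17:45-19:00 (subtract 3h to convert from UTC+3).
Ximena in UTC: 07:00-11:30, 12:30-15:45, 18:45-19:00 (subtract 3h to convert from UTC+3).
Ana in UTC: 08:00-10:45, 12:00-15:00, 15:30-16:30, 18:30-19:00 (subtract 3h to convert from UTC+3).
Uma ∩ Wiremu: 07:30-11:30, 12:30-15:45.
Uma ∩ Wiremu ∩ Zane: 07:30-11:00, 12:30-15:45.
Uma ∩ Wiremu ∩ Zane ∩ Gabriel: 07:30-11:00, 12:30-15:30.
Uma ∩ Wiremu ∩ Zane ∩ Gabriel ∩ Ximena: 07:30-11:00, 12:30-15:30.
Uma ∩ Wiremu ∩ Zane ∩ Gabriel ∩ Ximena ∩ Ana: 08:00-10:45, 12:30-15:00.
So the common availability across everyone is 08:00-10:45, 12:30-15:00.
The longest is 08:00-10:45 at 165 minutes.

165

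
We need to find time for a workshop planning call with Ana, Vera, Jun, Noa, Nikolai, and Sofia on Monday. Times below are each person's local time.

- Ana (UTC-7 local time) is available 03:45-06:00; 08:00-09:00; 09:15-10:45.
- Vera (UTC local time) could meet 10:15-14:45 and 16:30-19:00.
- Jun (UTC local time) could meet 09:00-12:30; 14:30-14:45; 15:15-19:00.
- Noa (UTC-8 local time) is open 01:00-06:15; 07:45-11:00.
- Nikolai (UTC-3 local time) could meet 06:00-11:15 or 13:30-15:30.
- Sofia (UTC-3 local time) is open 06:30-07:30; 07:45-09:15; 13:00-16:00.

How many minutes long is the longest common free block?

90

Ana in UTC: 10:45-13:00, 15:00-16:00, 16:15-17:45 (add 7h to convert from UTC-7).
Vera in UTC: 10:15-14:45, 16:30-19:00.
Jun in UTC: 09:00-12:30, 14:30-14:45, 15:15-19:00.
Noa in UTC: 09:00-14:15, 15:45-19:00 (add 8h to convert from UTC-8).
Nikolai in UTC: 09:00-14:15, 16:30-18:30 (add 3h to convert from UTC-3).
Sofia in UTC: 09:30-10:30, 10:45-12:15, 16:00-19:00 (add 3h to convert from UTC-3).
Ana ∩ Vera: 10:45-13:00, 16:30-17:45.
Ana ∩ Vera ∩ Jun: 10:45-12:30, 16:30-17:45.
Ana ∩ Vera ∩ Jun ∩ Noa: 10:45-12:30, 16:30-17:45.
Ana ∩ Vera ∩ Jun ∩ Noa ∩ Nikolai: 10:45-12:30, 16:30-17:45.
Ana ∩ Vera ∩ Jun ∩ Noa ∩ Nikolai ∩ Sofia: 10:45-12:15, 16:30-17:45.
So the common availability across everyone is 10:45-12:15, 16:30-17:45.
The longest is 10:45-12:15 at 90 minutes.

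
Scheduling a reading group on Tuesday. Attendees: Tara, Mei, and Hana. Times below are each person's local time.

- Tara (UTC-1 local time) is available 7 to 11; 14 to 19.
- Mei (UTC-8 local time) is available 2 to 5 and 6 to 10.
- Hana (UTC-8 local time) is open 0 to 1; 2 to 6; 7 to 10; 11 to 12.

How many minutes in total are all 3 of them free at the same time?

300

Tara in UTC: 08:00-12:00, 15:00-20:00 (add 1h to convert from UTC-1).
Mei in UTC: 10:00-13:00, 14:00-18:00 (add 8h to convert from UTC-8).
Hana in UTC: 08:00-09:00, 10:00-14:00, 15:00-18:00, 19:00-20:00 (add 8h to convert from UTC-8).
Tara ∩ Mei: 10:00-12:00, 15:00-18:00.
Tara ∩ Mei ∩ Hana: 10:00-12:00, 15:00-18:00.
So the common availability across everyone is 10:00-12:00, 15:00-18:00.
Summing the common windows: 120 + 180 = 300 minutes.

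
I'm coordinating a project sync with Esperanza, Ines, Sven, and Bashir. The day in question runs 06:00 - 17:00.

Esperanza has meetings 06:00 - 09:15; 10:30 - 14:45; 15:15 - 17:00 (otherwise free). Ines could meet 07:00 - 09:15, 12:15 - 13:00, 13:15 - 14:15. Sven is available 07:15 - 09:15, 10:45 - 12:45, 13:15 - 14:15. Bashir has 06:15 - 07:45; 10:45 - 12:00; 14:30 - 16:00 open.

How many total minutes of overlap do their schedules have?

0

Esperanza free: 09:15-10:30, 14:45-15:15 (invert busy blocks within the working day).
Ines free: 07:00-09:15, 12:15-13:00, 13:15-14:15.
Sven free: 07:15-09:15, 10:45-12:45, 13:15-14:15.
Bashir free: 06:15-07:45, 10:45-12:00, 14:30-16:00.
Esperanza ∩ Ines: ∅.
Esperanza ∩ Ines ∩ Sven: ∅.
Esperanza ∩ Ines ∩ Sven ∩ Bashir: ∅.
There is no time when everyone is free.
There is no common window, so the total is 0 minutes.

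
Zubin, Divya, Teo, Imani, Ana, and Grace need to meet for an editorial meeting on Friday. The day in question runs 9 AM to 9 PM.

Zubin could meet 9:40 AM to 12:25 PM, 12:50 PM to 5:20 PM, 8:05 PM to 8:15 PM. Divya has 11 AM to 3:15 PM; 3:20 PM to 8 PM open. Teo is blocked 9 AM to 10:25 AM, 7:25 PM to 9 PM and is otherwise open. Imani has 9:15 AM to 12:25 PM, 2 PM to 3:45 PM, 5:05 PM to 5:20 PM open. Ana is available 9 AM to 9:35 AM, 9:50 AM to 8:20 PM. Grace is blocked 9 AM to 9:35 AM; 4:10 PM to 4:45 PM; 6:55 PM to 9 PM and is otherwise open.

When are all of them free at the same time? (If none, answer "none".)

Zubin free: 09:40-12:25, 12:50-17:20, 20:05-20:15.
Divya free: 11:00-15:15, 15:20-20:00.
Teo free: 10:25-19:25 (invert busy blocks within the working day).
Imani free: 09:15-12:25, 14:00-15:45, 17:05-17:20.
Ana free: 09:00-09:35, 09:50-20:20.
Grace free: 09:35-16:10, 16:45-18:55 (invert busy blocks within the working day).
Zubin ∩ Divya: 11:00-12:25, 12:50-15:15, 15:20-17:20.
Zubin ∩ Divya ∩ Teo: 11:00-12:25, 12:50-15:15, 15:20-17:20.
Zubin ∩ Divya ∩ Teo ∩ Imani: 11:00-12:25, 14:00-15:15, 15:20-15:45, 17:05-17:20.
Zubin ∩ Divya ∩ Teo ∩ Imani ∩ Ana: 11:00-12:25, 14:00-15:15, 15:20-15:45, 17:05-17:20.
Zubin ∩ Divya ∩ Teo ∩ Imani ∩ Ana ∩ Grace: 11:00-12:25, 14:00-15:15, 15:20-15:45, 17:05-17:20.

11:00-12:25, 14:00-15:15, 15:20-15:45, 17:05-17:20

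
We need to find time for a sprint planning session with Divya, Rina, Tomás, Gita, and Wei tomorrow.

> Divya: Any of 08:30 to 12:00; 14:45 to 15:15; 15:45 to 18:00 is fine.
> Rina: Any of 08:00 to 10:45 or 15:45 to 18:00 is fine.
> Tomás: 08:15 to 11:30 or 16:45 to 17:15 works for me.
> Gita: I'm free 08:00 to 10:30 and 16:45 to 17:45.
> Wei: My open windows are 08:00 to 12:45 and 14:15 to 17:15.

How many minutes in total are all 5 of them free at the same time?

Divya ∩ Rina: 08:30-10:45, 15:45-18:00.
Divya ∩ Rina ∩ Tomás: 08:30-10:45, 16:45-17:15.
Divya ∩ Rina ∩ Tomás ∩ Gita: 08:30-10:30, 16:45-17:15.
Divya ∩ Rina ∩ Tomás ∩ Gita ∩ Wei: 08:30-10:30, 16:45-17:15.
Summing the common windows: 120 + 30 = 150 minutes.

150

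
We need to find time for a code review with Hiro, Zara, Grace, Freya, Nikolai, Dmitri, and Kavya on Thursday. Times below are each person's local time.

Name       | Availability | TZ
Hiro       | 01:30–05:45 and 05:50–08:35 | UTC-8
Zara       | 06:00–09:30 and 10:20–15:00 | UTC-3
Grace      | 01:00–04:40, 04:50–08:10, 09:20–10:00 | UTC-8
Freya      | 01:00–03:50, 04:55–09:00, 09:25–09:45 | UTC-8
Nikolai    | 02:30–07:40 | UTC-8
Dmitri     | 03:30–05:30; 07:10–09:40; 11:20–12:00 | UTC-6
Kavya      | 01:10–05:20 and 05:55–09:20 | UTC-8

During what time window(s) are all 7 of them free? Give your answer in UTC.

Hiro in UTC: 09:30-13:45, 13:50-16:35 (add 8h to convert from UTC-8).
Zara in UTC: 09:00-12:30, 13:20-18:00 (add 3h to convert from UTC-3).
Grace in UTC: 09:00-12:40, 12:50-16:10, 17:20-18:00 (add 8h to convert from UTC-8).
Freya in UTC: 09:00-11:50, 12:55-17:00, 17:25-17:45 (add 8h to convert from UTC-8).
Nikolai in UTC: 10:30-15:40 (add 8h to convert from UTC-8).
Dmitri in UTC: 09:30-11:30, 13:10-15:40, 17:20-18:00 (add 6h to convert from UTC-6).
Kavya in UTC: 09:10-13:20, 13:55-17:20 (add 8h to convert from UTC-8).
Hiro ∩ Zara: 09:30-12:30, 13:20-13:45, 13:50-16:35.
Hiro ∩ Zara ∩ Grace: 09:30-12:30, 13:20-13:45, 13:50-16:10.
Hiro ∩ Zara ∩ Grace ∩ Freya: 09:30-11:50, 13:20-13:45, 13:50-16:10.
Hiro ∩ Zara ∩ Grace ∩ Freya ∩ Nikolai: 10:30-11:50, 13:20-13:45, 13:50-15:40.
Hiro ∩ Zara ∩ Grace ∩ Freya ∩ Nikolai ∩ Dmitri: 10:30-11:30, 13:20-13:45, 13:50-15:40.
Hiro ∩ Zara ∩ Grace ∩ Freya ∩ Nikolai ∩ Dmitri ∩ Kavya: 10:30-11:30, 13:55-15:40.

10:30-11:30, 13:55-15:40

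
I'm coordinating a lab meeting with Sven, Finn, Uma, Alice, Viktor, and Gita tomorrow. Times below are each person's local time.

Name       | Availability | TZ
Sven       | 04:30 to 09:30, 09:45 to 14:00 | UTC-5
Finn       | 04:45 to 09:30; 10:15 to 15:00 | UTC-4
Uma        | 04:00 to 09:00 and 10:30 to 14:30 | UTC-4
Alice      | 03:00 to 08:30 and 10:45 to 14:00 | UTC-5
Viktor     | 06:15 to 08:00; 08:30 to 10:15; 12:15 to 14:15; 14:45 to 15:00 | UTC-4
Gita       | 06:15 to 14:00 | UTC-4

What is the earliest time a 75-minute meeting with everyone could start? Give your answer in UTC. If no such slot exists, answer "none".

10:15

Sven in UTC: 09:30-14:30, 14:45-19:00 (add 5h to convert from UTC-5).
Finn in UTC: 08:45-13:30, 14:15-19:00 (add 4h to convert from UTC-4).
Uma in UTC: 08:00-13:00, 14:30-18:30 (add 4h to convert from UTC-4).
Alice in UTC: 08:00-13:30, 15:45-19:00 (add 5h to convert from UTC-5).
Viktor in UTC: 10:15-12:00, 12:30-14:15, 16:15-18:15, 18:45-19:00 (add 4h to convert from UTC-4).
Gita in UTC: 10:15-18:00 (add 4h to convert from UTC-4).
Sven ∩ Finn: 09:30-13:30, 14:15-14:30, 14:45-19:00.
Sven ∩ Finn ∩ Uma: 09:30-13:00, 14:45-18:30.
Sven ∩ Finn ∩ Uma ∩ Alice: 09:30-13:00, 15:45-18:30.
Sven ∩ Finn ∩ Uma ∩ Alice ∩ Viktor: 10:15-12:00, 12:30-13:00, 16:15-18:15.
Sven ∩ Finn ∩ Uma ∩ Alice ∩ Viktor ∩ Gita: 10:15-12:00, 12:30-13:00, 16:15-18:00.
So the common availability across everyone is 10:15-12:00, 12:30-13:00, 16:15-18:00.
The first common window of at least 75 minutes is 10:15-12:00, so the earliest start is 10:15.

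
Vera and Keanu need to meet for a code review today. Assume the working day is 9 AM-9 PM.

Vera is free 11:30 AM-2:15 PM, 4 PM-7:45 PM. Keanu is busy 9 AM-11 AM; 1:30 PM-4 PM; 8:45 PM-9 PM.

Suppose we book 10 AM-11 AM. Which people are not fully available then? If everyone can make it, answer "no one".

Vera free: 11:30-14:15, 16:00-19:45.
Keanu free: 11:00-13:30, 16:00-20:45 (invert busy blocks within the working day).
Vera: not fully free for 10:00-11:00. Keanu: not fully free for 10:00-11:00.

Keanu, Vera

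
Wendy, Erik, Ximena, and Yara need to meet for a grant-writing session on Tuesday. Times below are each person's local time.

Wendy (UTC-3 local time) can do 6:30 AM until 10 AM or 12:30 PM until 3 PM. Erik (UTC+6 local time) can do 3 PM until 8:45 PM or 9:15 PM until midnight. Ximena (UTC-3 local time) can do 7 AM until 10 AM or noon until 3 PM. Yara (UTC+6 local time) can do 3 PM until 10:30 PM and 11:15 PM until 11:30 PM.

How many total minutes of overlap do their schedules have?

Wendy in UTC: 09:30-13:00, 15:30-18:00 (add 3h to convert from UTC-3).
Erik in UTC: 09:00-14:45, 15:15-18:00 (subtract 6h to convert from UTC+6).
Ximena in UTC: 10:00-13:00, 15:00-18:00 (add 3h to convert from UTC-3).
Yara in UTC: 09:00-16:30, 17:15-17:30 (subtract 6h to convert from UTC+6).
Wendy ∩ Erik: 09:30-13:00, 15:30-18:00.
Wendy ∩ Erik ∩ Ximena: 10:00-13:00, 15:30-18:00.
Wendy ∩ Erik ∩ Ximena ∩ Yara: 10:00-13:00, 15:30-16:30, 17:15-17:30.
Those are the intersection windows.
Summing the common windows: 180 + 60 + 15 = 255 minutes.

255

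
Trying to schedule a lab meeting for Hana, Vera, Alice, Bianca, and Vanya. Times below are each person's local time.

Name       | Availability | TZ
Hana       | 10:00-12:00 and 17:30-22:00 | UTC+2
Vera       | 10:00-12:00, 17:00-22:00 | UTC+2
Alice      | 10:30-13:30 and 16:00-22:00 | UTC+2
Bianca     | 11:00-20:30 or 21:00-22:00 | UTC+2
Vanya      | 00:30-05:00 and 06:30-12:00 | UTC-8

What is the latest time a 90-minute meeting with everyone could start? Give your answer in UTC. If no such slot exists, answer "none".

Hana in UTC: 08:00-10:00, 15:30-20:00 (subtract 2h to convert from UTC+2).
Vera in UTC: 08:00-10:00, 15:00-20:00 (subtract 2h to convert from UTC+2).
Alice in UTC: 08:30-11:30, 14:00-20:00 (subtract 2h to convert from UTC+2).
Bianca in UTC: 09:00-18:30, 19:00-20:00 (subtract 2h to convert from UTC+2).
Vanya in UTC: 08:30-13:00, 14:30-20:00 (add 8h to convert from UTC-8).
Hana ∩ Vera: 08:00-10:00, 15:30-20:00.
Hana ∩ Vera ∩ Alice: 08:30-10:00, 15:30-20:00.
Hana ∩ Vera ∩ Alice ∩ Bianca: 09:00-10:00, 15:30-18:30, 19:00-20:00.
Hana ∩ Vera ∩ Alice ∩ Bianca ∩ Vanya: 09:00-10:00, 15:30-18:30, 19:00-20:00.
The last common window of at least 90 minutes is 15:30-18:30; a 90-minute meeting can start as late as 17:00 and still end by 18:30.

17:00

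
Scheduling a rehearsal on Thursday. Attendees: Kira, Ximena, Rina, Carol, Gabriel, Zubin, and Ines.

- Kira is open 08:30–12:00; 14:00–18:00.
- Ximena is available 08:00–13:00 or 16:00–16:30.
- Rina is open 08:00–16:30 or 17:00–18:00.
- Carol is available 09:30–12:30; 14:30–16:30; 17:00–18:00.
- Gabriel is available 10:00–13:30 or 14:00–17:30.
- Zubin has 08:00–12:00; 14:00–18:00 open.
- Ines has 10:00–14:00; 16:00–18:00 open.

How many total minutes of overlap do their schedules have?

Kira ∩ Ximena: 08:30-12:00, 16:00-16:30.
Kira ∩ Ximena ∩ Rina: 08:30-12:00, 16:00-16:30.
Kira ∩ Ximena ∩ Rina ∩ Carol: 09:30-12:00, 16:00-16:30.
Kira ∩ Ximena ∩ Rina ∩ Carol ∩ Gabriel: 10:00-12:00, 16:00-16:30.
Kira ∩ Ximena ∩ Rina ∩ Carol ∩ Gabriel ∩ Zubin: 10:00-12:00, 16:00-16:30.
Kira ∩ Ximena ∩ Rina ∩ Carol ∩ Gabriel ∩ Zubin ∩ Ines: 10:00-12:00, 16:00-16:30.
Summing the common windows: 120 + 30 = 150 minutes.

150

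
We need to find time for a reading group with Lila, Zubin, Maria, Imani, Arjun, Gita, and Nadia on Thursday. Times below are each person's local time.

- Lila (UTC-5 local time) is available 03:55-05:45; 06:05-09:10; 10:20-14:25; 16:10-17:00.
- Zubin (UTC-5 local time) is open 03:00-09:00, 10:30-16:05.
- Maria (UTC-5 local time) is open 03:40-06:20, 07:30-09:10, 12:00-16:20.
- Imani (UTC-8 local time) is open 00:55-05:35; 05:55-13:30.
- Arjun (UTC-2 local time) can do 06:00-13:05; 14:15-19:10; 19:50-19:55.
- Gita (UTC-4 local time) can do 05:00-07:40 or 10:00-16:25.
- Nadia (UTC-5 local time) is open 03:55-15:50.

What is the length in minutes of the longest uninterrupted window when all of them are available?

Lila in UTC: 08:55-10:45, 11:05-14:10, 15:20-19:25, 21:10-22:00 (add 5h to convert from UTC-5).
Zubin in UTC: 08:00-14:00, 15:30-21:05 (add 5h to convert from UTC-5).
Maria in UTC: 08:40-11:20, 12:30-14:10, 17:00-21:20 (add 5h to convert from UTC-5).
Imani in UTC: 08:55-13:35, 13:55-21:30 (add 8h to convert from UTC-8).
Arjun in UTC: 08:00-15:05, 16:15-21:10, 21:50-21:55 (add 2h to convert from UTC-2).
Gita in UTC: 09:00-11:40, 14:00-20:25 (add 4h to convert from UTC-4).
Nadia in UTC: 08:55-20:50 (add 5h to convert from UTC-5).
Lila ∩ Zubin: 08:55-10:45, 11:05-14:00, 15:30-19:25.
Lila ∩ Zubin ∩ Maria: 08:55-10:45, 11:05-11:20, 12:30-14:00, 17:00-19:25.
Lila ∩ Zubin ∩ Maria ∩ Imani: 08:55-10:45, 11:05-11:20, 12:30-13:35, 13:55-14:00, 17:00-19:25.
Lila ∩ Zubin ∩ Maria ∩ Imani ∩ Arjun: 08:55-10:45, 11:05-11:20, 12:30-13:35, 13:55-14:00, 17:00-19:25.
Lila ∩ Zubin ∩ Maria ∩ Imani ∩ Arjun ∩ Gita: 09:00-10:45, 11:05-11:20, 17:00-19:25.
Lila ∩ Zubin ∩ Maria ∩ Imani ∩ Arjun ∩ Gita ∩ Nadia: 09:00-10:45, 11:05-11:20, 17:00-19:25.
The longest is 17:00-19:25 at 145 minutes.

145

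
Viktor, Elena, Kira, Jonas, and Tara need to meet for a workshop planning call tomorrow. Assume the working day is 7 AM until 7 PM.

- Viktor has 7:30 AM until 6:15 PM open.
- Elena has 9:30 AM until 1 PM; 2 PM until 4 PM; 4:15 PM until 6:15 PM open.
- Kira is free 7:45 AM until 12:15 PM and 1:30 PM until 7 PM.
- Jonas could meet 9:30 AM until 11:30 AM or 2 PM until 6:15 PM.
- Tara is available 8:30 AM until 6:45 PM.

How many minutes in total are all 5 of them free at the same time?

360

Viktor ∩ Elena: 09:30-13:00, 14:00-16:00, 16:15-18:15.
Viktor ∩ Elena ∩ Kira: 09:30-12:15, 14:00-16:00, 16:15-18:15.
Viktor ∩ Elena ∩ Kira ∩ Jonas: 09:30-11:30, 14:00-16:00, 16:15-18:15.
Viktor ∩ Elena ∩ Kira ∩ Jonas ∩ Tara: 09:30-11:30, 14:00-16:00, 16:15-18:15.
Summing the common windows: 120 + 120 + 120 = 360 minutes.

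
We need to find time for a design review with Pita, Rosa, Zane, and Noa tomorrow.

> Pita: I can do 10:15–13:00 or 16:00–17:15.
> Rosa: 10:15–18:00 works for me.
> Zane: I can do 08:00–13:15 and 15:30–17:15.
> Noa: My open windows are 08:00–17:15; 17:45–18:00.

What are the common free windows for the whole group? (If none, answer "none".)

Pita ∩ Rosa: 10:15-13:00, 16:00-17:15.
Pita ∩ Rosa ∩ Zane: 10:15-13:00, 16:00-17:15.
Pita ∩ Rosa ∩ Zane ∩ Noa: 10:15-13:00, 16:00-17:15.

10:15-13:00, 16:00-17:15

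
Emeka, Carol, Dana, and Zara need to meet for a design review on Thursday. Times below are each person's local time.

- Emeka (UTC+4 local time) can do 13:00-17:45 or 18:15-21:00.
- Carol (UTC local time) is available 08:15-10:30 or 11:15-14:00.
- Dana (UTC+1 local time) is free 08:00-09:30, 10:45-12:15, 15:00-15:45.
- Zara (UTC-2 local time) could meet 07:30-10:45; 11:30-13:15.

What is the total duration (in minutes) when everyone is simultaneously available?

Emeka in UTC: 09:00-13:45, 14:15-17:00 (subtract 4h to convert from UTC+4).
Carol in UTC: 08:15-10:30, 11:15-14:00.
Dana in UTC: 07:00-08:30, 09:45-11:15, 14:00-14:45 (subtract 1h to convert from UTC+1).
Zara in UTC: 09:30-12:45, 13:30-15:15 (add 2h to convert from UTC-2).
Emeka ∩ Carol: 09:00-10:30, 11:15-13:45.
Emeka ∩ Carol ∩ Dana: 09:45-10:30.
Emeka ∩ Carol ∩ Dana ∩ Zara: 09:45-10:30.
So the common availability across everyone is 09:45-10:30.
That's a single block of 45 minutes.

45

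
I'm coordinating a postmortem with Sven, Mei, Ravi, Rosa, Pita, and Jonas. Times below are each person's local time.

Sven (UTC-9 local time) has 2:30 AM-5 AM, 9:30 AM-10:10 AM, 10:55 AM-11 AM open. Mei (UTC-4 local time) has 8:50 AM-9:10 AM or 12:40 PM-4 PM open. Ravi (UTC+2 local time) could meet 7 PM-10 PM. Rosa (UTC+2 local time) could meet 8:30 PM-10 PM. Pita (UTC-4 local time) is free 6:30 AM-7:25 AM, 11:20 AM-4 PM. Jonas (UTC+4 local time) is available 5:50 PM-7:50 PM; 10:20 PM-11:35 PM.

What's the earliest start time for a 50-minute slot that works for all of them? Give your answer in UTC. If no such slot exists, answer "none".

Sven in UTC: 11:30-14:00, 18:30-19:10, 19:55-20:00 (add 9h to convert from UTC-9).
Mei in UTC: 12:50-13:10, 16:40-20:00 (add 4h to convert from UTC-4).
Ravi in UTC: 17:00-20:00 (subtract 2h to convert from UTC+2).
Rosa in UTC: 18:30-20:00 (subtract 2h to convert from UTC+2).
Pita in UTC: 10:30-11:25, 15:20-20:00 (add 4h to convert from UTC-4).
Jonas in UTC: 13:50-15:50, 18:20-19:35 (subtract 4h to convert from UTC+4).
Sven ∩ Mei: 12:50-13:10, 18:30-19:10, 19:55-20:00.
Sven ∩ Mei ∩ Ravi: 18:30-19:10, 19:55-20:00.
Sven ∩ Mei ∩ Ravi ∩ Rosa: 18:30-19:10, 19:55-20:00.
Sven ∩ Mei ∩ Ravi ∩ Rosa ∩ Pita: 18:30-19:10, 19:55-20:00.
Sven ∩ Mei ∩ Ravi ∩ Rosa ∩ Pita ∩ Jonas: 18:30-19:10.
So the common availability across everyone is 18:30-19:10.
No common window is at least 50 minutes long.

none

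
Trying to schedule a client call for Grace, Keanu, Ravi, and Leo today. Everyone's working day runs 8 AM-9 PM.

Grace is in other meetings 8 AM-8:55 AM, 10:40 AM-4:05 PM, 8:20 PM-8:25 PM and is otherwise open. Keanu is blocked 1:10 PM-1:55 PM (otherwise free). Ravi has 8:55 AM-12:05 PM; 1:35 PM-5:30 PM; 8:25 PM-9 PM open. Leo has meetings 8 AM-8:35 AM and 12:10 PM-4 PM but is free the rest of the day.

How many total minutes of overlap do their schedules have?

Grace free: 08:55-10:40, 16:05-20:20, 20:25-21:00 (invert busy blocks within the working day).
Keanu free: 08:00-13:10, 13:55-21:00 (invert busy blocks within the working day).
Ravi free: 08:55-12:05, 13:35-17:30, 20:25-21:00.
Leo free: 08:35-12:10, 16:00-21:00 (invert busy blocks within the working day).
Grace ∩ Keanu: 08:55-10:40, 16:05-20:20, 20:25-21:00.
Grace ∩ Keanu ∩ Ravi: 08:55-10:40, 16:05-17:30, 20:25-21:00.
Grace ∩ Keanu ∩ Ravi ∩ Leo: 08:55-10:40, 16:05-17:30, 20:25-21:00.
Those are the intersection windows.
Summing the common windows: 105 + 85 + 35 = 225 minutes.

225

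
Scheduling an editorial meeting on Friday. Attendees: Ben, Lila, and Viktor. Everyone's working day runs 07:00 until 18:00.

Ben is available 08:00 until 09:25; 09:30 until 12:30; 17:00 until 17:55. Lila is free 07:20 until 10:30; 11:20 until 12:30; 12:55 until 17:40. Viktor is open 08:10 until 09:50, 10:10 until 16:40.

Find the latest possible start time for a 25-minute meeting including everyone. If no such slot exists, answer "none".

Ben ∩ Lila: 08:00-09:25, 09:30-10:30, 11:20-12:30, 17:00-17:40.
Ben ∩ Lila ∩ Viktor: 08:10-09:25, 09:30-09:50, 10:10-10:30, 11:20-12:30.
So the common availability across everyone is 08:10-09:25, 09:30-09:50, 10:10-10:30, 11:20-12:30.
The last common window of at least 25 minutes is 11:20-12:30; a 25-minute meeting can start as late as 12:05 and still end by 12:30.

12:05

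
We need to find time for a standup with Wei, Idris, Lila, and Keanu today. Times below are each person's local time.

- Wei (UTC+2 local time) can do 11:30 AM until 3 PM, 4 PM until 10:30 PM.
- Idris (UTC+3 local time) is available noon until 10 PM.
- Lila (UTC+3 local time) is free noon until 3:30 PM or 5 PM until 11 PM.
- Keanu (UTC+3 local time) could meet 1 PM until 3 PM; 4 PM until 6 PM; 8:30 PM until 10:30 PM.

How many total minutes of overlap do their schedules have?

Wei in UTC: 09:30-13:00, 14:00-20:30 (subtract 2h to convert from UTC+2).
Idris in UTC: 09:00-19:00 (subtract 3h to convert from UTC+3).
Lila in UTC: 09:00-12:30, 14:00-20:00 (subtract 3h to convert from UTC+3).
Keanu in UTC: 10:00-12:00, 13:00-15:00, 17:30-19:30 (subtract 3h to convert from UTC+3).
Wei ∩ Idris: 09:30-13:00, 14:00-19:00.
Wei ∩ Idris ∩ Lila: 09:30-12:30, 14:00-19:00.
Wei ∩ Idris ∩ Lila ∩ Keanu: 10:00-12:00, 14:00-15:00, 17:30-19:00.
Summing the common windows: 120 + 60 + 90 = 270 minutes.

270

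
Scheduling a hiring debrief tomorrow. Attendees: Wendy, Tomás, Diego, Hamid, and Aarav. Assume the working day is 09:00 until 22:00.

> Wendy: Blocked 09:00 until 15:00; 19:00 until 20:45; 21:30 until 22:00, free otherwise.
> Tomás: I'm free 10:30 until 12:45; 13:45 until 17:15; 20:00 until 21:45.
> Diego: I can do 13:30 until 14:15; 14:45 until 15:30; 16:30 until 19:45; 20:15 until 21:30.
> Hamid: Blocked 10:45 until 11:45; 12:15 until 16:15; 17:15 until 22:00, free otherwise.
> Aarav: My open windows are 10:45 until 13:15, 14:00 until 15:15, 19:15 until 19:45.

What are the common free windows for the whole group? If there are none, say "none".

none

Wendy free: 15:00-19:00, 20:45-21:30 (invert busy blocks within the working day).
Tomás free: 10:30-12:45, 13:45-17:15, 20:00-21:45.
Diego free: 13:30-14:15, 14:45-15:30, 16:30-19:45, 20:15-21:30.
Hamid free: 09:00-10:45, 11:45-12:15, 16:15-17:15 (invert busy blocks within the working day).
Aarav free: 10:45-13:15, 14:00-15:15, 19:15-19:45.
Wendy ∩ Tomás: 15:00-17:15, 20:45-21:30.
Wendy ∩ Tomás ∩ Diego: 15:00-15:30, 16:30-17:15, 20:45-21:30.
Wendy ∩ Tomás ∩ Diego ∩ Hamid: 16:30-17:15.
Wendy ∩ Tomás ∩ Diego ∩ Hamid ∩ Aarav: ∅.
There is no time when everyone is free.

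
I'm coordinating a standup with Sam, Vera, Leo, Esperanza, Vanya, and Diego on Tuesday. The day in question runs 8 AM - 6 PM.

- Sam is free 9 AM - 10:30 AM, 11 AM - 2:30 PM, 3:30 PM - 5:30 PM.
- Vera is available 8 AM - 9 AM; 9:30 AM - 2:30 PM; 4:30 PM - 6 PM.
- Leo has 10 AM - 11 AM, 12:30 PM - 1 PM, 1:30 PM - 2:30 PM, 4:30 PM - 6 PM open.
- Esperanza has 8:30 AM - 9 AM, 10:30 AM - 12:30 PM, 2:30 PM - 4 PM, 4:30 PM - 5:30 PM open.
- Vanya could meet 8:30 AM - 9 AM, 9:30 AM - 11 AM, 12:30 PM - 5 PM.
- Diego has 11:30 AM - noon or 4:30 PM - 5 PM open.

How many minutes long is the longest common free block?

30

Sam ∩ Vera: 09:30-10:30, 11:00-14:30, 16:30-17:30.
Sam ∩ Vera ∩ Leo: 10:00-10:30, 12:30-13:00, 13:30-14:30, 16:30-17:30.
Sam ∩ Vera ∩ Leo ∩ Esperanza: 16:30-17:30.
Sam ∩ Vera ∩ Leo ∩ Esperanza ∩ Vanya: 16:30-17:00.
Sam ∩ Vera ∩ Leo ∩ Esperanza ∩ Vanya ∩ Diego: 16:30-17:00.
Those are the intersection windows.
The longest is 16:30-17:00 at 30 minutes.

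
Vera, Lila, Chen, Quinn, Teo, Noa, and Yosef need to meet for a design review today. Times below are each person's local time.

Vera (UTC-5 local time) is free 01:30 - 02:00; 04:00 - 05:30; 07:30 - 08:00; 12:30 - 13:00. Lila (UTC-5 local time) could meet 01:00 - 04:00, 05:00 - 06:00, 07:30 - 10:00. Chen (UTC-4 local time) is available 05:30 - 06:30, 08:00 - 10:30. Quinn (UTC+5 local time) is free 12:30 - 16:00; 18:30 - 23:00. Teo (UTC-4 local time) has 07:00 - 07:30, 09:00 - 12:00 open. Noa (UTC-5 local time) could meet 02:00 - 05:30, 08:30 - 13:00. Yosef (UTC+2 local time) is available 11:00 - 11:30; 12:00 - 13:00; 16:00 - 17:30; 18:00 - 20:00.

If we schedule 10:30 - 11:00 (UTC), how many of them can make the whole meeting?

3

Vera in UTC: 06:30-07:00, 09:00-10:30, 12:30-13:00, 17:30-18:00 (add 5h to convert from UTC-5).
Lila in UTC: 06:00-09:00, 10:00-11:00, 12:30-15:00 (add 5h to convert from UTC-5).
Chen in UTC: 09:30-10:30, 12:00-14:30 (add 4h to convert from UTC-4).
Quinn in UTC: 07:30-11:00, 13:30-18:00 (subtract 5h to convert from UTC+5).
Teo in UTC: 11:00-11:30, 13:00-16:00 (add 4h to convert from UTC-4).
Noa in UTC: 07:00-10:30, 13:30-18:00 (add 5h to convert from UTC-5).
Yosef in UTC: 09:00-09:30, 10:00-11:00, 14:00-15:30, 16:00-18:00 (subtract 2h to convert from UTC+2).
Lila, Quinn, and Yosef can make the full 10:30-11:00 slot — that's 3.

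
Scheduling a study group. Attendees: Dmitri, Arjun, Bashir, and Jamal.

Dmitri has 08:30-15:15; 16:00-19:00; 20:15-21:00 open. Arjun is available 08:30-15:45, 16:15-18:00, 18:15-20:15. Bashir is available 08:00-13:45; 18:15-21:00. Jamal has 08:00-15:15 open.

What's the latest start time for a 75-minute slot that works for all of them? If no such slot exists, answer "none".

Dmitri ∩ Arjun: 08:30-15:15, 16:15-18:00, 18:15-19:00.
Dmitri ∩ Arjun ∩ Bashir: 08:30-13:45, 18:15-19:00.
Dmitri ∩ Arjun ∩ Bashir ∩ Jamal: 08:30-13:45.
The last common window of at least 75 minutes is 08:30-13:45; a 75-minute meeting can start as late as 12:30 and still end by 13:45.

12:30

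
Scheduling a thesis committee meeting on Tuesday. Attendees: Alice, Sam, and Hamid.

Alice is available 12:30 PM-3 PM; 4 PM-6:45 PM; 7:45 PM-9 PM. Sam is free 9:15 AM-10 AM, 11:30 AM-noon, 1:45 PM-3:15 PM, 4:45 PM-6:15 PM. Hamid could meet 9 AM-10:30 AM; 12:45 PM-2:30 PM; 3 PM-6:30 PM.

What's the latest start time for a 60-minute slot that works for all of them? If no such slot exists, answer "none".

17:15

Alice ∩ Sam: 13:45-15:00, 16:45-18:15.
Alice ∩ Sam ∩ Hamid: 13:45-14:30, 16:45-18:15.
So the common availability across everyone is 13:45-14:30, 16:45-18:15.
The last common window of at least 60 minutes is 16:45-18:15; a 60-minute meeting can start as late as 17:15 and still end by 18:15.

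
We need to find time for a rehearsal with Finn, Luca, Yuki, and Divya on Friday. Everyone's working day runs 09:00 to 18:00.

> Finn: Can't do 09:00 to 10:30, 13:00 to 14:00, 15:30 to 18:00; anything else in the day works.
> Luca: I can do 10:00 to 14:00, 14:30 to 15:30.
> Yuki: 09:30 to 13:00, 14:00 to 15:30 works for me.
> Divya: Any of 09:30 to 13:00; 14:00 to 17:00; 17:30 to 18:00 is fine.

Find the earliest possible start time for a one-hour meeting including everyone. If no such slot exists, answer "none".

Finn free: 10:30-13:00, 14:00-15:30 (invert busy blocks within the working day).
Luca free: 10:00-14:00, 14:30-15:30.
Yuki free: 09:30-13:00, 14:00-15:30.
Divya free: 09:30-13:00, 14:00-17:00, 17:30-18:00.
Finn ∩ Luca: 10:30-13:00, 14:30-15:30.
Finn ∩ Luca ∩ Yuki: 10:30-13:00, 14:30-15:30.
Finn ∩ Luca ∩ Yuki ∩ Divya: 10:30-13:00, 14:30-15:30.
The first common window of at least 60 minutes is 10:30-13:00, so the earliest start is 10:30.

10:30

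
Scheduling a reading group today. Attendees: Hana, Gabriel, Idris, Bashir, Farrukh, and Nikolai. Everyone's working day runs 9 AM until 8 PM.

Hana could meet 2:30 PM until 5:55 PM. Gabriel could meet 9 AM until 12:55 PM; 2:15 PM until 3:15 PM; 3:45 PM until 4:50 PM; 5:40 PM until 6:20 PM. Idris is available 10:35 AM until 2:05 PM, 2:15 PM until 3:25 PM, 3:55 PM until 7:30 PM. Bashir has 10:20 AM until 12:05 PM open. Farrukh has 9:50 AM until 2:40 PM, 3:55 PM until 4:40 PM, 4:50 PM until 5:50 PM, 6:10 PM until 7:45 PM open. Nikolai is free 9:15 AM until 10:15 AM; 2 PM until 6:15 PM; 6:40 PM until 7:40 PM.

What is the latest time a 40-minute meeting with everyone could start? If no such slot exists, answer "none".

Hana ∩ Gabriel: 14:30-15:15, 15:45-16:50, 17:40-17:55.
Hana ∩ Gabriel ∩ Idris: 14:30-15:15, 15:55-16:50, 17:40-17:55.
Hana ∩ Gabriel ∩ Idris ∩ Bashir: ∅.
Hana ∩ Gabriel ∩ Idris ∩ Bashir ∩ Farrukh: ∅.
Hana ∩ Gabriel ∩ Idris ∩ Bashir ∩ Farrukh ∩ Nikolai: ∅.
There is no time when everyone is free.
No common window is at least 40 minutes long.

none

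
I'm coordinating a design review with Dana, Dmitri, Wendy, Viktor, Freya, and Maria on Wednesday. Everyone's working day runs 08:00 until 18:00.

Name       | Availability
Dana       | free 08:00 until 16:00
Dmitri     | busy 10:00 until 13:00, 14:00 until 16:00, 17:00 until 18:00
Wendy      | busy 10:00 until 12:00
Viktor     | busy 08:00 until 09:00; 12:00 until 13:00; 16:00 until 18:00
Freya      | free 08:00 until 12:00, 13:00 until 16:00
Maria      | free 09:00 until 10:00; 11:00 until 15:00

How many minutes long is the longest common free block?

Dana free: 08:00-16:00.
Dmitri free: 08:00-10:00, 13:00-14:00, 16:00-17:00 (invert busy blocks within the working day).
Wendy free: 08:00-10:00, 12:00-18:00 (invert busy blocks within the working day).
Viktor free: 09:00-12:00, 13:00-16:00 (invert busy blocks within the working day).
Freya free: 08:00-12:00, 13:00-16:00.
Maria free: 09:00-10:00, 11:00-15:00.
Dana ∩ Dmitri: 08:00-10:00, 13:00-14:00.
Dana ∩ Dmitri ∩ Wendy: 08:00-10:00, 13:00-14:00.
Dana ∩ Dmitri ∩ Wendy ∩ Viktor: 09:00-10:00, 13:00-14:00.
Dana ∩ Dmitri ∩ Wendy ∩ Viktor ∩ Freya: 09:00-10:00, 13:00-14:00.
Dana ∩ Dmitri ∩ Wendy ∩ Viktor ∩ Freya ∩ Maria: 09:00-10:00, 13:00-14:00.
Those are the intersection windows.
The longest is 09:00-10:00 at 60 minutes.

60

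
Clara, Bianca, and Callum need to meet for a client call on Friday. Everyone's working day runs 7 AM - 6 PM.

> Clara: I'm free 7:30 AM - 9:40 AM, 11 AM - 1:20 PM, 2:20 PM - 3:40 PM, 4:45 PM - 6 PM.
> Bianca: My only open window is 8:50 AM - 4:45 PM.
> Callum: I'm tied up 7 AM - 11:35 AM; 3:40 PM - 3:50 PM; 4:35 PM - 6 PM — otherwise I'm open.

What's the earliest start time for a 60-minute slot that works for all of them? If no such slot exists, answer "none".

11:35

Clara free: 07:30-09:40, 11:00-13:20, 14:20-15:40, 16:45-18:00.
Bianca free: 08:50-16:45.
Callum free: 11:35-15:40, 15:50-16:35 (invert busy blocks within the working day).
Clara ∩ Bianca: 08:50-09:40, 11:00-13:20, 14:20-15:40.
Clara ∩ Bianca ∩ Callum: 11:35-13:20, 14:20-15:40.
So the common availability across everyone is 11:35-13:20, 14:20-15:40.
The first common window of at least 60 minutes is 11:35-13:20, so the earliest start is 11:35.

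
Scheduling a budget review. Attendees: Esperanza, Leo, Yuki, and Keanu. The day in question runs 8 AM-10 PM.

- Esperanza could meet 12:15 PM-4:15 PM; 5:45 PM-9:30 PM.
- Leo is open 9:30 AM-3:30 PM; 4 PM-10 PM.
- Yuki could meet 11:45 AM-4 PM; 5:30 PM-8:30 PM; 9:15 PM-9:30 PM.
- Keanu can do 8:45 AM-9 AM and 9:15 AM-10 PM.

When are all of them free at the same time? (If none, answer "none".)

12:15-15:30, 17:45-20:30, 21:15-21:30

Esperanza ∩ Leo: 12:15-15:30, 16:00-16:15, 17:45-21:30.
Esperanza ∩ Leo ∩ Yuki: 12:15-15:30, 17:45-20:30, 21:15-21:30.
Esperanza ∩ Leo ∩ Yuki ∩ Keanu: 12:15-15:30, 17:45-20:30, 21:15-21:30.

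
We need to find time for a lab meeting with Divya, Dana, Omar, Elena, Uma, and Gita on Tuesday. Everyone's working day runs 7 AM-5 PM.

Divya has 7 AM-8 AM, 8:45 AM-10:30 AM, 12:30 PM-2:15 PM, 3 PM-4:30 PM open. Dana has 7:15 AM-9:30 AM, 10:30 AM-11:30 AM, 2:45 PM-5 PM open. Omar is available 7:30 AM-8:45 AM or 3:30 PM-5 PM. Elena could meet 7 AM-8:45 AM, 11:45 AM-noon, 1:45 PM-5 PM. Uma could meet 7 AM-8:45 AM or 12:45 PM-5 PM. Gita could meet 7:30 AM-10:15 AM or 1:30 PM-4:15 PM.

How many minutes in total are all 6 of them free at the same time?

Divya ∩ Dana: 07:15-08:00, 08:45-09:30, 15:00-16:30.
Divya ∩ Dana ∩ Omar: 07:30-08:00, 15:30-16:30.
Divya ∩ Dana ∩ Omar ∩ Elena: 07:30-08:00, 15:30-16:30.
Divya ∩ Dana ∩ Omar ∩ Elena ∩ Uma: 07:30-08:00, 15:30-16:30.
Divya ∩ Dana ∩ Omar ∩ Elena ∩ Uma ∩ Gita: 07:30-08:00, 15:30-16:15.
Summing the common windows: 30 + 45 = 75 minutes.

75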